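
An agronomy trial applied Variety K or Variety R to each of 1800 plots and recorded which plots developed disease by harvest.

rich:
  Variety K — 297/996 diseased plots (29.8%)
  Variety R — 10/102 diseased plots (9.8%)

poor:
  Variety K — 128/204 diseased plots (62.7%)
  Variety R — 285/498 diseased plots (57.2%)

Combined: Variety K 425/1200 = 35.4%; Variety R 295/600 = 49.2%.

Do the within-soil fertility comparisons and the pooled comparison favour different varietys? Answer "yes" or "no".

yes

Within each soil fertility level (rich 29.8% vs 9.8%; poor 62.7% vs 57.2%), Variety R has the lower rate every time. Pooled: 35.4% vs 49.2% — Variety K has the lower rate overall. The two comparisons disagree.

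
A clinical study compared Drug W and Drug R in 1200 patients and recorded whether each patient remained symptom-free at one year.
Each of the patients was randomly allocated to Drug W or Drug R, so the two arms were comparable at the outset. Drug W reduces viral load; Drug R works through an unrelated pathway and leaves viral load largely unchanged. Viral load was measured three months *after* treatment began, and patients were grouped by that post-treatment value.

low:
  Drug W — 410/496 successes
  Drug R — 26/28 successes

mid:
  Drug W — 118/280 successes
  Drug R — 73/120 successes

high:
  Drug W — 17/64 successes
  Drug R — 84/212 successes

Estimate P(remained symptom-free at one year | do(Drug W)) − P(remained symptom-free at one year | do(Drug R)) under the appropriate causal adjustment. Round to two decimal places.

Within every viral load level Drug R has the higher rate, yet pooled Drug W does — Simpson's reversal.
Viral load here is a post-treatment variable shaped by the drug; conditioning on it would introduce bias rather than remove it. The overall comparison is the causal one.
The causal difference is the pooled difference: 0.649 − 0.508 = +0.140.

+0.14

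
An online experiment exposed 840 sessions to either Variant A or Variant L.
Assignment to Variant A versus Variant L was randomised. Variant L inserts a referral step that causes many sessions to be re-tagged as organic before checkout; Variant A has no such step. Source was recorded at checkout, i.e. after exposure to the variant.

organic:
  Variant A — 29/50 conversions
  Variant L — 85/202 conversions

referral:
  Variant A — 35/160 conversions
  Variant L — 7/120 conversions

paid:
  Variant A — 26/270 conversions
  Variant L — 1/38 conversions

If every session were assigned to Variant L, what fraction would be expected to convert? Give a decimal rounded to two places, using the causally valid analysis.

The stratified and pooled comparisons disagree (Variant A wins within each traffic source; Variant L wins overall), so the answer turns on the causal role of traffic source.
Traffic source here is a post-treatment variable shaped by the variant; conditioning on it would introduce bias rather than remove it. The overall comparison is the causal one.
So P(outcome | do(Variant L)) is just the pooled rate for Variant L: 93/360 = 0.258.

0.26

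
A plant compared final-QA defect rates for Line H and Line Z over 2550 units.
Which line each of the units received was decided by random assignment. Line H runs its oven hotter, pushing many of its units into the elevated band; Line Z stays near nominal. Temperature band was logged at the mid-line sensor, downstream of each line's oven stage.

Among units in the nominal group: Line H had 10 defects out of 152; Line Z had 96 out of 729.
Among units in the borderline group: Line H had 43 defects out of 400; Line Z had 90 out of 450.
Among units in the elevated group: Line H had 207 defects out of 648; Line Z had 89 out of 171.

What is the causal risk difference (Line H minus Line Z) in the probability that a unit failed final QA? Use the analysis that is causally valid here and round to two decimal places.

In-process temperature band is downstream of the line. One should not condition on a consequence of treatment, so the overall rates are the right comparison.
The causal difference is the pooled difference: 0.217 − 0.204 = +0.013.

+0.01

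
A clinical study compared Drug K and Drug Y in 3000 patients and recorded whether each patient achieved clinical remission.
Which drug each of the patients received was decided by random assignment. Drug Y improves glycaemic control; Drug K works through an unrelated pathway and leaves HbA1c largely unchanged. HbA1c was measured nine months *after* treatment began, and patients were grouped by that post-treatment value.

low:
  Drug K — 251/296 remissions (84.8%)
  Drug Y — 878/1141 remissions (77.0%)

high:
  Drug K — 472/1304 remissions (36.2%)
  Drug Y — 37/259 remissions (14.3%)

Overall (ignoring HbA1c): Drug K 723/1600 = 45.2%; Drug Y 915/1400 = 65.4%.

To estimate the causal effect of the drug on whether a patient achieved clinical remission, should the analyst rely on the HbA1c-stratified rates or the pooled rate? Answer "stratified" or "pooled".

Stratifying would compare drugs among patients the drugs themselves sorted into HbA1c groups — a form of selection on an intermediate. The unconditioned pooled rates give the total causal effect.
Pooled: Drug K 45.2% vs Drug Y 65.4%; Drug Y is higher overall.

pooled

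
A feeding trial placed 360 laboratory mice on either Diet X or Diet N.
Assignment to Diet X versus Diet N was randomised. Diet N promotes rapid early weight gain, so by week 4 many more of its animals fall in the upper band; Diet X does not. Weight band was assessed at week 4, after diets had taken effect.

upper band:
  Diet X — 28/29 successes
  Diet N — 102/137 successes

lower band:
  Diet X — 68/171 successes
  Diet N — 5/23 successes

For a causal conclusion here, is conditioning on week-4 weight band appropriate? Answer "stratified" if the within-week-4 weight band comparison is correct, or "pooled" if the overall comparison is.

pooled

Within every week-4 weight band level Diet X has the higher rate, yet pooled Diet N does — Simpson's reversal.
Week-4 weight band here is a post-treatment variable shaped by the diet; conditioning on it would introduce bias rather than remove it. The overall comparison is the causal one.
Pooled: Diet X 48.0% vs Diet N 66.9%; Diet N is higher overall.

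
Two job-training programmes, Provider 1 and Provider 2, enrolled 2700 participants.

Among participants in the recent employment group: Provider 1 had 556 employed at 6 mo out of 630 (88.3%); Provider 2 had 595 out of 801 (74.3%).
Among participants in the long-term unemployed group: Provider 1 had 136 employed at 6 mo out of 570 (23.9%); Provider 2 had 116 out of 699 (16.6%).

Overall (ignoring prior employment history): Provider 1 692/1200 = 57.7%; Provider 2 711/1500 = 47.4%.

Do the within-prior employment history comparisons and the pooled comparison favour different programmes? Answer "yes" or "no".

Within each prior employment history level (recent employment 88.3% vs 74.3%; long-term unemployed 23.9% vs 16.6%), Provider 1 has the higher rate every time. Pooled: 57.7% vs 47.4% — Provider 1 has the higher rate overall. They agree.

no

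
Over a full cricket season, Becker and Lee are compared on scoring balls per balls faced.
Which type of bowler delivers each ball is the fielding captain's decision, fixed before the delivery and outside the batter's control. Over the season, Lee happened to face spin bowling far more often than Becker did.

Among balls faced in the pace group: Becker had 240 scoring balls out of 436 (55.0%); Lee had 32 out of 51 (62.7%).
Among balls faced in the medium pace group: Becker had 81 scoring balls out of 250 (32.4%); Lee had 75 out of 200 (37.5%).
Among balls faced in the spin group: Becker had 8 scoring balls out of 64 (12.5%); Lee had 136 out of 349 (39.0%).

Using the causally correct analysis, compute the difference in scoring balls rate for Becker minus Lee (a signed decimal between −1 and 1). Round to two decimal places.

-0.13

The stratified and pooled comparisons disagree (Lee wins within each bowling type; Becker wins overall), so the answer turns on the causal role of bowling type.
The imbalance in bowling type arose from how balls faced were allocated, not from anything the player did; and bowling type independently affects the outcome. The pooled gap is confounded — condition on bowling type.
Adjusting over the population distribution of bowling type: 0.361·(0.550−0.627) + 0.333·(0.324−0.375) + 0.306·(0.125−0.390) = -0.126.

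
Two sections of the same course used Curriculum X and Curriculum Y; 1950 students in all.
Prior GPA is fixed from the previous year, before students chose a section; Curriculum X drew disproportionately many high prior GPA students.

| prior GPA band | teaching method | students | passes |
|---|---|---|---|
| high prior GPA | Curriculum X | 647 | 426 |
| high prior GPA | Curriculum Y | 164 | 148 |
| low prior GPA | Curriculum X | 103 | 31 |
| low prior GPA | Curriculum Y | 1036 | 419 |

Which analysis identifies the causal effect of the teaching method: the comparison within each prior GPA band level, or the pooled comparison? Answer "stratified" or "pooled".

stratified

The stratified and pooled comparisons disagree (Curriculum Y wins within each prior GPA band; Curriculum X wins overall), so the answer turns on the causal role of prior GPA band.
The imbalance in prior GPA band arose from how students were allocated, not from anything the teaching method did; and prior GPA band independently affects the outcome. The pooled gap is confounded — condition on prior GPA band.
Within each level — high prior GPA: 65.8% vs 90.2%; low prior GPA: 30.1% vs 40.4% — Curriculum Y is higher every time.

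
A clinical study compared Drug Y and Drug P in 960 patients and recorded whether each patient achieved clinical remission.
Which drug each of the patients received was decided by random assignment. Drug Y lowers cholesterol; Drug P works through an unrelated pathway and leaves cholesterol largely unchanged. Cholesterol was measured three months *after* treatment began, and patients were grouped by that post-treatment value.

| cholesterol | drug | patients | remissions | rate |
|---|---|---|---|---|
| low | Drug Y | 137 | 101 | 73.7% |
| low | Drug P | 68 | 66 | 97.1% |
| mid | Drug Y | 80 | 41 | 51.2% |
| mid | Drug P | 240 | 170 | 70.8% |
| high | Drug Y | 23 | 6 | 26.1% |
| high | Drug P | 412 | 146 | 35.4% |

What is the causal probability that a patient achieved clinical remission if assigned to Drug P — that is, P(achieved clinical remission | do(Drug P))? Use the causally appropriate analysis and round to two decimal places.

0.53

The cholesterol-specific comparison favours Drug P throughout, but the pooled figures favour Drug Y. The question is whether to condition on cholesterol.
Cholesterol is recorded after the drug and is itself shifted by it — it sits on the causal path from drug to outcome. Conditioning on a mediator would strip out part of the effect we want; the pooled comparison gives the total causal effect.
So P(outcome | do(Drug P)) is just the pooled rate for Drug P: 382/720 = 0.531.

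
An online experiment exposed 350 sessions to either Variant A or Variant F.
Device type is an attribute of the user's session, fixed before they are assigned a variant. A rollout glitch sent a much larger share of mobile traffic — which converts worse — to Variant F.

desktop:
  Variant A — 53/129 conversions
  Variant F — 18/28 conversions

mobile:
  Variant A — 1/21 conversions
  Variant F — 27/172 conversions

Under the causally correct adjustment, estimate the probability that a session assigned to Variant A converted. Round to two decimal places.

0.21

Since device type is a pre-existing factor (not a product of the variant) and it affects the outcome on its own, it is a confounder. The stratified rates, not the pooled rate, identify the causal effect.
Standardising Variant A to the population device type mix: 0.449·53/129 + 0.551·1/21 = 0.211.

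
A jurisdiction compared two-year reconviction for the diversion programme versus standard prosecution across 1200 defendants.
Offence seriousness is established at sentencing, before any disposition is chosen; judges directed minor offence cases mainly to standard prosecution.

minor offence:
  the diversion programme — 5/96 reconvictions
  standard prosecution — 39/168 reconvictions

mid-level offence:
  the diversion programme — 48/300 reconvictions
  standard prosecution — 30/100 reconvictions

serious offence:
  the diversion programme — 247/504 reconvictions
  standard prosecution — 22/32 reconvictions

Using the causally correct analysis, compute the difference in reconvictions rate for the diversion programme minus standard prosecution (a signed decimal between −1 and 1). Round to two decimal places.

The stratified and pooled comparisons disagree (the diversion programme wins within each offence seriousness; standard prosecution wins overall), so the answer turns on the causal role of offence seriousness.
Offence seriousness is set before the disposition has any effect — it is not caused by the disposition — and it independently drives the outcome. That makes it a confounder, so the causal comparison is within offence seriousness levels.
Adjusting over the population distribution of offence seriousness: 0.220·(0.052−0.232) + 0.333·(0.160−0.300) + 0.447·(0.490−0.688) = -0.174.

-0.17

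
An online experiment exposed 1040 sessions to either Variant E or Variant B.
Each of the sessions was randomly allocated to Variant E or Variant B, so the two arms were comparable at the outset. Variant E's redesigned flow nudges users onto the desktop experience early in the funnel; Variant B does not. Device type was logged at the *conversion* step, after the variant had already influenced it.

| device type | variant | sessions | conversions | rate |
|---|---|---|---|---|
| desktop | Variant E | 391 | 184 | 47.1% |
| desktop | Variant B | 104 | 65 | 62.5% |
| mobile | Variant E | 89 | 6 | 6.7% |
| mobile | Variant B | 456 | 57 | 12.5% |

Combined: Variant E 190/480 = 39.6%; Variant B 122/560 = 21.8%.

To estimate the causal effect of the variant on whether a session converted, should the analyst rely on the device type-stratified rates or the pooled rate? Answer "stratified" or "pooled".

Device type lies on the pathway variant → device type → outcome, so adjusting for it blocks the indirect effect. For the total causal effect of variant, use the unadjusted pooled rates.
Pooled: Variant E 39.6% vs Variant B 21.8%; Variant E is higher overall.

pooled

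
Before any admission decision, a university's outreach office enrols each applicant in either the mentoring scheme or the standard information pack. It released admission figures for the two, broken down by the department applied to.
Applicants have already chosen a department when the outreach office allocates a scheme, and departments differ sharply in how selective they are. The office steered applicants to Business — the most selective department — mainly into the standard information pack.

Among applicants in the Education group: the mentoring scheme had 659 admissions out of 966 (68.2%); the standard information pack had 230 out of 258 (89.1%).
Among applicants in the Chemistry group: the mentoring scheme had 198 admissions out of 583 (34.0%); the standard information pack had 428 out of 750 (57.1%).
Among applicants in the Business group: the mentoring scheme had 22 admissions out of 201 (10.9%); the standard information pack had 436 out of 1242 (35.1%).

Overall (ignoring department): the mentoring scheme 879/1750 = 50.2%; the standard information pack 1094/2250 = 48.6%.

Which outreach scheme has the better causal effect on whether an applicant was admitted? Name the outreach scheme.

the standard information pack

The department-specific comparison favours the standard information pack throughout, but the pooled figures favour the mentoring scheme. The question is whether to condition on department.
The imbalance in department arose from how applicants were allocated, not from anything the outreach scheme did; and department independently affects the outcome. The pooled gap is confounded — condition on department.
Within each level — Education: 68.2% vs 89.1%; Chemistry: 34.0% vs 57.1%; Business: 10.9% vs 35.1% — the standard information pack is higher every time.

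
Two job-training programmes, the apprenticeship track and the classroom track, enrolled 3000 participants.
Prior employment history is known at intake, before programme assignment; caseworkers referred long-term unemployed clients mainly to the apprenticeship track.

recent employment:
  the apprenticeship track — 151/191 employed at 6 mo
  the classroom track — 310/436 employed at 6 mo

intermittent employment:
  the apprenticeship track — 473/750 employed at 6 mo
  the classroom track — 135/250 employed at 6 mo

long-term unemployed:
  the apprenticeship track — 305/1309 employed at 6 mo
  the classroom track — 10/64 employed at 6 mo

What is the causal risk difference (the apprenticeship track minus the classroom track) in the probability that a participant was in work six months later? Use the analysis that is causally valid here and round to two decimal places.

the apprenticeship track is higher inside every prior employment history stratum but the classroom track is higher in aggregate. Whether to stratify depends on how prior employment history relates to the programme.
Prior employment history satisfies the back-door criterion: it is not a descendant of the programme, and it blocks the spurious path from programme to outcome. Adjusting for it (i.e., using the within-prior employment history rates) gives the causal effect.
Adjusting over the population distribution of prior employment history: 0.209·(0.791−0.711) + 0.333·(0.631−0.540) + 0.458·(0.233−0.156) = +0.082.

+0.08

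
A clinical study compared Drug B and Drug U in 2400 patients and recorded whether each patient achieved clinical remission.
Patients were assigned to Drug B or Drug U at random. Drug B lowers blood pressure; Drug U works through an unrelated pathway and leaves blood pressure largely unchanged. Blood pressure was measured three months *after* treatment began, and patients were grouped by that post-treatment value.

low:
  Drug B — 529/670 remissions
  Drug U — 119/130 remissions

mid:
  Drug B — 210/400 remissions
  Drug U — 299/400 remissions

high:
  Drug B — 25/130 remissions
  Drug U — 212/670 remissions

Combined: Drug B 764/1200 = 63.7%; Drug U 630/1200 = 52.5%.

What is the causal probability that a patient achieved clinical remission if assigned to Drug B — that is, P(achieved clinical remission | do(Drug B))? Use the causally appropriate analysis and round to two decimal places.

The blood pressure-specific comparison favours Drug U throughout, but the pooled figures favour Drug B. The question is whether to condition on blood pressure.
Blood pressure here is a post-treatment variable shaped by the drug; conditioning on it would introduce bias rather than remove it. The overall comparison is the causal one.
So P(outcome | do(Drug B)) is just the pooled rate for Drug B: 764/1200 = 0.637.

0.64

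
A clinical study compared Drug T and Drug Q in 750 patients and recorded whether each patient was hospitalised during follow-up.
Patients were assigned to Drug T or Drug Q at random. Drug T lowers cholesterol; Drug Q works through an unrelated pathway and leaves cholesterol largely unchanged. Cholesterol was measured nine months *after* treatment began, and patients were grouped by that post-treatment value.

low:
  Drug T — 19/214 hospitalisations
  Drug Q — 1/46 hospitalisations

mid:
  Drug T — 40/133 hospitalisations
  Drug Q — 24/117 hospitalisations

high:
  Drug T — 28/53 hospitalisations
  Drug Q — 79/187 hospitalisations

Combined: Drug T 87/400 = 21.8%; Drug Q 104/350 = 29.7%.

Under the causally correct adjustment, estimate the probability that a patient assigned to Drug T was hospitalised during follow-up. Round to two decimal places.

Because the drug influences cholesterol, cholesterol is a post-treatment mediator, not a confounder. Stratifying on it would bias the estimate; the causal effect is the crude pooled difference.
So P(outcome | do(Drug T)) is just the pooled rate for Drug T: 87/400 = 0.217.

0.22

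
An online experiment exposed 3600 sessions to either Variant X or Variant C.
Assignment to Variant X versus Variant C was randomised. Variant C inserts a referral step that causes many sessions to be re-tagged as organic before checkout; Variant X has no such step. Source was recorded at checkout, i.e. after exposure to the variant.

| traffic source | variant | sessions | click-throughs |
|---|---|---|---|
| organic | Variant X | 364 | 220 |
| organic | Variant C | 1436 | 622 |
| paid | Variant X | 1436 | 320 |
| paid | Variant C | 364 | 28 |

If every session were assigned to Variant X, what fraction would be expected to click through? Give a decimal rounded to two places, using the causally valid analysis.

Stratifying would compare variants among sessions the variants themselves sorted into traffic source groups — a form of selection on an intermediate. The unconditioned pooled rates give the total causal effect.
So P(outcome | do(Variant X)) is just the pooled rate for Variant X: 540/1800 = 0.300.

0.30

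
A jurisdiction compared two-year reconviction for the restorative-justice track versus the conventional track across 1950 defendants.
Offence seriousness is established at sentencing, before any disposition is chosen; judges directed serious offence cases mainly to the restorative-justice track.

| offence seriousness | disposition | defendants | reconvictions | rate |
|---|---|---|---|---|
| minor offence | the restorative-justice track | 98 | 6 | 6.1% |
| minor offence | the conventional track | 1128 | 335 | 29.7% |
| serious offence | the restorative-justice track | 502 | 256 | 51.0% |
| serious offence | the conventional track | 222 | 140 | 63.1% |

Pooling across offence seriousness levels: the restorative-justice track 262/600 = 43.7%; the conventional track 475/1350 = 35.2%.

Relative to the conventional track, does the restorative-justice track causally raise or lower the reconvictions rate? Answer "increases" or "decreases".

The stratified and pooled comparisons disagree (the restorative-justice track wins within each offence seriousness; the conventional track wins overall), so the answer turns on the causal role of offence seriousness.
Offence seriousness is set before the disposition has any effect — it is not caused by the disposition — and it independently drives the outcome. That makes it a confounder, so the causal comparison is within offence seriousness levels.
Within each level — minor offence: 6.1% vs 29.7%; serious offence: 51.0% vs 63.1% — the restorative-justice track is lower every time.

decreases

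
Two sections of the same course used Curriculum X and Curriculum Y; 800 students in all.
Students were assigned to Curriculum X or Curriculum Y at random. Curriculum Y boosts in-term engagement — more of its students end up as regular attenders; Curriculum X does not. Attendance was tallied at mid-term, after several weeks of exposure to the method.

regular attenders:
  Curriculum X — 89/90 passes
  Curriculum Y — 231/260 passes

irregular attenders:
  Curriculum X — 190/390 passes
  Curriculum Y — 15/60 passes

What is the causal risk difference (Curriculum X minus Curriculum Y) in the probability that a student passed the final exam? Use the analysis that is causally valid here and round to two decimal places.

The stratified and pooled comparisons disagree (Curriculum X wins within each mid-term attendance; Curriculum Y wins overall), so the answer turns on the causal role of mid-term attendance.
Mid-term attendance is downstream of the teaching method. One should not condition on a consequence of treatment, so the overall rates are the right comparison.
The causal difference is the pooled difference: 0.581 − 0.769 = -0.188.

-0.19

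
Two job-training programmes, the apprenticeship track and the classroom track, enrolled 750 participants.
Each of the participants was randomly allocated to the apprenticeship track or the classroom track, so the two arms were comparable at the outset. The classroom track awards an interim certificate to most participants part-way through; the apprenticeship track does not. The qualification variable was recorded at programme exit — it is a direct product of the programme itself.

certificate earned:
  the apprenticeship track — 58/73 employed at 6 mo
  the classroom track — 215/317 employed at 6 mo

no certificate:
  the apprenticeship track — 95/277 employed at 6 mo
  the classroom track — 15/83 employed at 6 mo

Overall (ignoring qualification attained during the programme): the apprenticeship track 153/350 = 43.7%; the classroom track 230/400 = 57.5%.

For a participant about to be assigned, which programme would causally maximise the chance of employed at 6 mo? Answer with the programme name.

Within every qualification attained during the programme level the apprenticeship track has the higher rate, yet pooled the classroom track does — Simpson's reversal.
Qualification attained during the programme here is a post-treatment variable shaped by the programme; conditioning on it would introduce bias rather than remove it. The overall comparison is the causal one.
Pooled: the apprenticeship track 43.7% vs the classroom track 57.5%; the classroom track is higher overall.

the classroom track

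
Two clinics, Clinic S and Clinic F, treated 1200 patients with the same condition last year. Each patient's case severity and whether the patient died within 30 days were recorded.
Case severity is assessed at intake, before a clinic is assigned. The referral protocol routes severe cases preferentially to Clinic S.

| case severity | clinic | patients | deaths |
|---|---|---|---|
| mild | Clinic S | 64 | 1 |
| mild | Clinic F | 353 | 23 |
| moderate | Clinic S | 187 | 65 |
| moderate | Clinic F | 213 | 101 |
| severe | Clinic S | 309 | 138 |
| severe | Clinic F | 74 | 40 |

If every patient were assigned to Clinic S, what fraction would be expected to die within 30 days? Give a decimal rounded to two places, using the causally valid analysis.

0.26

Here case severity is a common cause — it drives both which clinic a case falls under and the outcome. The crude comparison mixes populations; the stratum-specific rates are the causally relevant ones.
Standardising Clinic S to the population case severity mix: 0.347·1/64 + 0.333·65/187 + 0.319·138/309 = 0.264.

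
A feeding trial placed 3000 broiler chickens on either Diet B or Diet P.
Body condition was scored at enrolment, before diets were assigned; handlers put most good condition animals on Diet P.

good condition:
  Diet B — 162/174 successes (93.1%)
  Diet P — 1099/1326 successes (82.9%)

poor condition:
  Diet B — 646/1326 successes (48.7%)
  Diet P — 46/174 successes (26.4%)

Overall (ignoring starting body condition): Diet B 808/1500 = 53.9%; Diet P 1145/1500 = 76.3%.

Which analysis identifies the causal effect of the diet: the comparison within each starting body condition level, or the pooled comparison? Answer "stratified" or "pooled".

stratified

Since starting body condition is a pre-existing factor (not a product of the diet) and it affects the outcome on its own, it is a confounder. The stratified rates, not the pooled rate, identify the causal effect.
Within each level — good condition: 93.1% vs 82.9%; poor condition: 48.7% vs 26.4% — Diet B is higher every time.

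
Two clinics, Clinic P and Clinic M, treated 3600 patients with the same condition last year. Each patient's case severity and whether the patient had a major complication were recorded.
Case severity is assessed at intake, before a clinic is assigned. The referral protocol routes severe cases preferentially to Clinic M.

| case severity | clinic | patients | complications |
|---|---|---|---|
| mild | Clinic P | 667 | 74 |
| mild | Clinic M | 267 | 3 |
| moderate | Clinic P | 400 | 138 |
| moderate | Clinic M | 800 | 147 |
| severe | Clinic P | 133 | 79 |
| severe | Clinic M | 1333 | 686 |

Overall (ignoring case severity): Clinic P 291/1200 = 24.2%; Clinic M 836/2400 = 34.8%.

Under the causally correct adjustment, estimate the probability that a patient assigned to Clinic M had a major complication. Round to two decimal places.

The case severity-specific comparison favours Clinic M throughout, but the pooled figures favour Clinic P. The question is whether to condition on case severity.
Nothing the clinic does changes case severity; the imbalance is an allocation artefact. With case severity also predicting the outcome, the pooled figure is confounded, and the within-stratum comparison is the causal one.
Standardising Clinic M to the population case severity mix: 0.259·3/267 + 0.333·147/800 + 0.407·686/1333 = 0.274.

0.27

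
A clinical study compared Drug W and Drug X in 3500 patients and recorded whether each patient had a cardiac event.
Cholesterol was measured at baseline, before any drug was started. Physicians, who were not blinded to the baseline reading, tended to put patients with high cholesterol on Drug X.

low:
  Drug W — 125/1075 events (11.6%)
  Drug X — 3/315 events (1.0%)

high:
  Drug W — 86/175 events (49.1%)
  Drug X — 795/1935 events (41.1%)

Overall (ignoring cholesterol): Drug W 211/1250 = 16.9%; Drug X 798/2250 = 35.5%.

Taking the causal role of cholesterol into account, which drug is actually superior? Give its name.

Here cholesterol is a common cause — it drives both which drug a case falls under and the outcome. The crude comparison mixes populations; the stratum-specific rates are the causally relevant ones.
Within each level — low: 11.6% vs 1.0%; high: 49.1% vs 41.1% — Drug X is lower every time.

Drug X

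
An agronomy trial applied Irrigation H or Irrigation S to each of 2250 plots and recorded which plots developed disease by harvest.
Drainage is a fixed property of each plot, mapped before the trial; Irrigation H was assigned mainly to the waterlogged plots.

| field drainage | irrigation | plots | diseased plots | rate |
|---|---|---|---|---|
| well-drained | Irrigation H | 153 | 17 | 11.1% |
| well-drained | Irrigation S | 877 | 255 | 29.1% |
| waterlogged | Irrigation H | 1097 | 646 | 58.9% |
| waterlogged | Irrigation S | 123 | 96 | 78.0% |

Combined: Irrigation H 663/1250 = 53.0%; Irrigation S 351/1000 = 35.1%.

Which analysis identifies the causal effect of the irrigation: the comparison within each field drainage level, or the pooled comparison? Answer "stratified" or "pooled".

Within every field drainage level Irrigation H has the lower rate, yet pooled Irrigation S does — Simpson's reversal.
Field drainage satisfies the back-door criterion: it is not a descendant of the irrigation, and it blocks the spurious path from irrigation to outcome. Adjusting for it (i.e., using the within-field drainage rates) gives the causal effect.
Within each level — well-drained: 11.1% vs 29.1%; waterlogged: 58.9% vs 78.0% — Irrigation H is lower every time.

stratified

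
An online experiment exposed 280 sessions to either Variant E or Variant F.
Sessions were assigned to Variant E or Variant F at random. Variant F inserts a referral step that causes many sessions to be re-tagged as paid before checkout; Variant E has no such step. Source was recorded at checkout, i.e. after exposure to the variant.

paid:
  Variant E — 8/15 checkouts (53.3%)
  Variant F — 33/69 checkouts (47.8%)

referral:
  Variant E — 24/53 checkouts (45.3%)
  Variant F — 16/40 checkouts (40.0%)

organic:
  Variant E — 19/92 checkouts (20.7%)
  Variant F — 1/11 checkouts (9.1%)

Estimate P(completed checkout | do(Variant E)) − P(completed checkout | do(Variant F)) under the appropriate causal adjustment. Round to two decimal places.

-0.10

The distribution of traffic source is itself part of what the variant does — it is an intermediate outcome. Holding it fixed would remove that part of the effect; the total effect is the pooled difference.
The causal difference is the pooled difference: 0.319 − 0.417 = -0.098.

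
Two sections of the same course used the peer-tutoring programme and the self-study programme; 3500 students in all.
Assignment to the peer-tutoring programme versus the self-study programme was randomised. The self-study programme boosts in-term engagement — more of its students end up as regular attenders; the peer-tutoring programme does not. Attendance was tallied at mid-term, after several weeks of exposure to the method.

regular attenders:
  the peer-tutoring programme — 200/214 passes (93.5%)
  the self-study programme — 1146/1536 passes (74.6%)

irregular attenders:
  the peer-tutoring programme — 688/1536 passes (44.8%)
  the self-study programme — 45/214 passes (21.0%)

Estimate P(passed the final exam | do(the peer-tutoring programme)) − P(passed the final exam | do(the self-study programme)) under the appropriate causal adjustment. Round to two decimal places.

-0.17

Mid-term attendance here is a post-treatment variable shaped by the teaching method; conditioning on it would introduce bias rather than remove it. The overall comparison is the causal one.
The causal difference is the pooled difference: 0.507 − 0.681 = -0.173.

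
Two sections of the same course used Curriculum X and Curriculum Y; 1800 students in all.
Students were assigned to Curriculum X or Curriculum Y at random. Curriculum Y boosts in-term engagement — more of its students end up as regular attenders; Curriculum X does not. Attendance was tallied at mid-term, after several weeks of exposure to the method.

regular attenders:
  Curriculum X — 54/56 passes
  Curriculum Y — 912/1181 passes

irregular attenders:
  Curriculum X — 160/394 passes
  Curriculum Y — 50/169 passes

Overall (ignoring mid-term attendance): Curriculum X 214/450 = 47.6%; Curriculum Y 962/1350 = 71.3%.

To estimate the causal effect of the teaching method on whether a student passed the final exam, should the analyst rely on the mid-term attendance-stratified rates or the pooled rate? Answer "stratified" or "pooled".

pooled

The stratified and pooled comparisons disagree (Curriculum X wins within each mid-term attendance; Curriculum Y wins overall), so the answer turns on the causal role of mid-term attendance.
Mid-term attendance is downstream of the teaching method. One should not condition on a consequence of treatment, so the overall rates are the right comparison.
Pooled: Curriculum X 47.6% vs Curriculum Y 71.3%; Curriculum Y is higher overall.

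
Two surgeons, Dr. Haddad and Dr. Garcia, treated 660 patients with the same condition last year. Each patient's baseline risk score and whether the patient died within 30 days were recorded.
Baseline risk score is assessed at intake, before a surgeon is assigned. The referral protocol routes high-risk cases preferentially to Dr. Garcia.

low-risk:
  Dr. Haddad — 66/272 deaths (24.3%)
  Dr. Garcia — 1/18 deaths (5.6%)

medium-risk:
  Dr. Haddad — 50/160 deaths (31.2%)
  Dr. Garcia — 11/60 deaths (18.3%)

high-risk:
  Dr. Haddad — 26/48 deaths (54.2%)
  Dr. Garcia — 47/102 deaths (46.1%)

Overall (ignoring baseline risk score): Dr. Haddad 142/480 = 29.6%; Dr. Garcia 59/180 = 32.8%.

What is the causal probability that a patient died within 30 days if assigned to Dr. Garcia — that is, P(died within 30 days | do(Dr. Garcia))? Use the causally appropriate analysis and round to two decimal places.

0.19

Dr. Garcia is lower inside every baseline risk score stratum but Dr. Haddad is lower in aggregate. Whether to stratify depends on how baseline risk score relates to the surgeon.
Here baseline risk score is a common cause — it drives both which surgeon a case falls under and the outcome. The crude comparison mixes populations; the stratum-specific rates are the causally relevant ones.
Standardising Dr. Garcia to the population baseline risk score mix: 0.439·1/18 + 0.333·11/60 + 0.227·47/102 = 0.190.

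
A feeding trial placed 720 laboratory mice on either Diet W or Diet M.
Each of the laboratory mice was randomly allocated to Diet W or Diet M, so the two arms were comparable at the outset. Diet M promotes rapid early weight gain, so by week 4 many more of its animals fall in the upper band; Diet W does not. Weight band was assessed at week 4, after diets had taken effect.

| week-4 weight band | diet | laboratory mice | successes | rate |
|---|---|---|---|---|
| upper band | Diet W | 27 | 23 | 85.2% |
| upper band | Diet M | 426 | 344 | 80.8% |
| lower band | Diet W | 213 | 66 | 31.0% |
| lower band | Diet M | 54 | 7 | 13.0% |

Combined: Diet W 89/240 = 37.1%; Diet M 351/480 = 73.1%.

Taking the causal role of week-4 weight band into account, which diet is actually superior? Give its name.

Diet W is higher inside every week-4 weight band stratum but Diet M is higher in aggregate. Whether to stratify depends on how week-4 weight band relates to the diet.
Stratifying would compare diets among laboratory mice the diets themselves sorted into week-4 weight band groups — a form of selection on an intermediate. The unconditioned pooled rates give the total causal effect.
Pooled: Diet W 37.1% vs Diet M 73.1%; Diet M is higher overall.

Diet M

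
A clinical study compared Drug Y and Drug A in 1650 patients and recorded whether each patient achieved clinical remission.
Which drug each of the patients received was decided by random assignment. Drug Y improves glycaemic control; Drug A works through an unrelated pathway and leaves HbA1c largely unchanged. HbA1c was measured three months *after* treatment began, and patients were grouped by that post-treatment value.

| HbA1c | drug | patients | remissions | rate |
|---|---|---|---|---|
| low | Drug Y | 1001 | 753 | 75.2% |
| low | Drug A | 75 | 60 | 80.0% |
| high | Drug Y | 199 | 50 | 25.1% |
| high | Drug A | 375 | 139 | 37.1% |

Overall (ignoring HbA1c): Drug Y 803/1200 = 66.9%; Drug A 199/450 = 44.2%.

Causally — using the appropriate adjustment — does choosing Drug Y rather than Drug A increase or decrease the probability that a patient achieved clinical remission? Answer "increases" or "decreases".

HbA1c here is a post-treatment variable shaped by the drug; conditioning on it would introduce bias rather than remove it. The overall comparison is the causal one.
Pooled: Drug Y 66.9% vs Drug A 44.2%; Drug Y is higher overall.

increases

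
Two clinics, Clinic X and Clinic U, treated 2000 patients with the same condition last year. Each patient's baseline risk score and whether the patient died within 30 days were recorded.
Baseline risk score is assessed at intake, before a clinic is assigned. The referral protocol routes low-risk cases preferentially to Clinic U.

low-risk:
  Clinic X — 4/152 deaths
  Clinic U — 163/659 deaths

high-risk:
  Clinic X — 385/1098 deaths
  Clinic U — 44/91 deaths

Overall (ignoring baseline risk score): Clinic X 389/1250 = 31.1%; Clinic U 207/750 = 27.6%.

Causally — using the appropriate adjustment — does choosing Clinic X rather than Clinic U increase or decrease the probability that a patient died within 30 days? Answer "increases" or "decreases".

Baseline risk score differs across clinics for reasons unrelated to any effect of the clinic itself, and it separately predicts the outcome — a classic confounder. We must compare within baseline risk score levels.
Within each level — low-risk: 2.6% vs 24.7%; high-risk: 35.1% vs 48.4% — Clinic X is lower every time.

decreases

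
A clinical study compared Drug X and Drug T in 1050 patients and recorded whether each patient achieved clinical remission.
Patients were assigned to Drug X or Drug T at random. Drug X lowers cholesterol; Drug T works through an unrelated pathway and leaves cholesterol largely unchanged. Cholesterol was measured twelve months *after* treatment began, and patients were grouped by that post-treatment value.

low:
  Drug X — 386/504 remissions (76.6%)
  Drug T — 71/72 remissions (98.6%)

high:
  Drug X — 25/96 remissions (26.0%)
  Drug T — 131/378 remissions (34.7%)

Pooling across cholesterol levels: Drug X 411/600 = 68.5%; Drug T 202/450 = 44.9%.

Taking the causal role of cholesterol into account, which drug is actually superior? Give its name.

Drug T is higher inside every cholesterol stratum but Drug X is higher in aggregate. Whether to stratify depends on how cholesterol relates to the drug.
Cholesterol here is a post-treatment variable shaped by the drug; conditioning on it would introduce bias rather than remove it. The overall comparison is the causal one.
Pooled: Drug X 68.5% vs Drug T 44.9%; Drug X is higher overall.

Drug X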